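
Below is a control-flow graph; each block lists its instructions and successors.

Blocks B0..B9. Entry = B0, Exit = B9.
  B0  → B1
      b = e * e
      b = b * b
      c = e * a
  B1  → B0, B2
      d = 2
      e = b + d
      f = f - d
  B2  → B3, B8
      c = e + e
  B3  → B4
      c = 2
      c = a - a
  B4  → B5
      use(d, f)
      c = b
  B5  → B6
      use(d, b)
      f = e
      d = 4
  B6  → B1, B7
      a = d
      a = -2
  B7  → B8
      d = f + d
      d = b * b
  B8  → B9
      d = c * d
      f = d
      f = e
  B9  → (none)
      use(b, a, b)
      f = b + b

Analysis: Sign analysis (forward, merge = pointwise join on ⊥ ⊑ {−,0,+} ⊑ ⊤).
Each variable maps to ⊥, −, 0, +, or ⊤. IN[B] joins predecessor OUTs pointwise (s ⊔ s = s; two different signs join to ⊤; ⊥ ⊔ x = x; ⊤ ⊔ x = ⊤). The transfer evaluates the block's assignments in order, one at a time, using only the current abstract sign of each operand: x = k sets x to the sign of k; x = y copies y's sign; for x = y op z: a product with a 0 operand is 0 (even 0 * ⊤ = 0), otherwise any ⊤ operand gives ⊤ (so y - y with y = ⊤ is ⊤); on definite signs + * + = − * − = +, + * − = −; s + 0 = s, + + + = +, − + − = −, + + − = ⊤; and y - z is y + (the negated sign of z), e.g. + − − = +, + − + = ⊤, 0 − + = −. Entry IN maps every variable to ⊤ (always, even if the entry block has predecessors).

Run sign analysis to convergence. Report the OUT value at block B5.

Answer: {a: ⊤, b: ⊤, c: ⊤, d: +, e: ⊤, f: ⊤}

Trace:
Converged values:
  B0:   IN=(all ⊤)   OUT=(all ⊤)
  B1:   IN=(all ⊤)   OUT={d:+; rest ⊤}
  B2:   IN={d:+; rest ⊤}   OUT={d:+; rest ⊤}
  B3:   IN={d:+; rest ⊤}   OUT={d:+; rest ⊤}
  B4:   IN={d:+; rest ⊤}   OUT={d:+; rest ⊤}
  B5:   IN={d:+; rest ⊤}   OUT={d:+; rest ⊤}
  B6:   IN={d:+; rest ⊤}   OUT={a:-, d:+; rest ⊤}
  B7:   IN={a:-, d:+; rest ⊤}   OUT={a:-; rest ⊤}
  B8:   IN=(all ⊤)   OUT=(all ⊤)
  B9:   IN=(all ⊤)   OUT=(all ⊤)

Merge at B5: IN[B5] = OUT[B4] = {a: ⊤, b: ⊤, c: ⊤, d: +, e: ⊤, f: ⊤}
Applying B5's transfer function to that IN value gives OUT[B5] (row B5 above).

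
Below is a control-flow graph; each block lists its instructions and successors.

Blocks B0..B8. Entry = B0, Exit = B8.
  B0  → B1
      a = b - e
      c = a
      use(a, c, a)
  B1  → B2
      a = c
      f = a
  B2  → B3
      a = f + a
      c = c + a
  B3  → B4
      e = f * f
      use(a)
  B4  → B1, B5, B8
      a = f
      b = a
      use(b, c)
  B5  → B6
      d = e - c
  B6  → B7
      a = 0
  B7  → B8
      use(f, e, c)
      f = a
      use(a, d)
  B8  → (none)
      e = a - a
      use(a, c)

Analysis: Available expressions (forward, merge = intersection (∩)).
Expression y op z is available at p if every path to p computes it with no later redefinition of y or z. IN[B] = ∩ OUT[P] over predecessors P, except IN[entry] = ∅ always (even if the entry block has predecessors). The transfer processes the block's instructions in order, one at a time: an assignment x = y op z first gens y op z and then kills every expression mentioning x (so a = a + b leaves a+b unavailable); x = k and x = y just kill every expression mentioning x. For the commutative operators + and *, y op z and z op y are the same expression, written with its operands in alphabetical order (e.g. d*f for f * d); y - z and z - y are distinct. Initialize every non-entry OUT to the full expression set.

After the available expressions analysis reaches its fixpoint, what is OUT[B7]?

Answer: {e-c}

Trace:
Fixpoint table:
  B0:   IN={}   OUT={b-e}
  B1:   IN={}   OUT={}
  B2:   IN={}   OUT={}
  B3:   IN={}   OUT={f*f}
  B4:   IN={f*f}   OUT={f*f}
  B5:   IN={f*f}   OUT={e-c, f*f}
  B6:   IN={e-c, f*f}   OUT={e-c, f*f}
  B7:   IN={e-c, f*f}   OUT={e-c}
  B8:   IN={}   OUT={a-a}

Merge at B7: IN[B7] = OUT[B6] = {e-c, f*f}
Applying B7's transfer function to that IN value gives OUT[B7] (row B7 above).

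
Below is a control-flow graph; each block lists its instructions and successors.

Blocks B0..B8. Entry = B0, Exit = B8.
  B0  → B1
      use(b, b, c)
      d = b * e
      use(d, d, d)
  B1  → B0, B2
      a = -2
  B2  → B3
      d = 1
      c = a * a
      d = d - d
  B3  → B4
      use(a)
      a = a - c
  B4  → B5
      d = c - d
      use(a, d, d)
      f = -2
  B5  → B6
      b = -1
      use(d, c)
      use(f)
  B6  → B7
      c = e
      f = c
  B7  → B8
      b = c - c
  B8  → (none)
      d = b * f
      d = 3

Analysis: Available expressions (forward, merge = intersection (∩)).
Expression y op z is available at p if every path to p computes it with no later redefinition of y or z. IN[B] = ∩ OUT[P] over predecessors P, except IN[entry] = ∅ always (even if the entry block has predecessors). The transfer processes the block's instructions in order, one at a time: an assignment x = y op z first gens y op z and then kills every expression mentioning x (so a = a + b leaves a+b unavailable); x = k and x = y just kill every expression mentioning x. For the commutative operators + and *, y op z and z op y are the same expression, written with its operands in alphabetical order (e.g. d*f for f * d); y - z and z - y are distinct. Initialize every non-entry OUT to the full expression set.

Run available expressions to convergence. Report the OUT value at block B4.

Answer: {b*e}

Working:
Converged values:
  B0: | IN={} | OUT={b*e}
  B1: | IN={b*e} | OUT={b*e}
  B2: | IN={b*e} | OUT={a*a, b*e}
  B3: | IN={a*a, b*e} | OUT={b*e}
  B4: | IN={b*e} | OUT={b*e}
  B5: | IN={b*e} | OUT={}
  B6: | IN={} | OUT={}
  B7: | IN={} | OUT={c-c}
  B8: | IN={c-c} | OUT={b*f, c-c}

Merge at B4: IN[B4] = OUT[B3] = {b*e}
Applying B4's transfer function to that IN value gives OUT[B4] (row B4 above).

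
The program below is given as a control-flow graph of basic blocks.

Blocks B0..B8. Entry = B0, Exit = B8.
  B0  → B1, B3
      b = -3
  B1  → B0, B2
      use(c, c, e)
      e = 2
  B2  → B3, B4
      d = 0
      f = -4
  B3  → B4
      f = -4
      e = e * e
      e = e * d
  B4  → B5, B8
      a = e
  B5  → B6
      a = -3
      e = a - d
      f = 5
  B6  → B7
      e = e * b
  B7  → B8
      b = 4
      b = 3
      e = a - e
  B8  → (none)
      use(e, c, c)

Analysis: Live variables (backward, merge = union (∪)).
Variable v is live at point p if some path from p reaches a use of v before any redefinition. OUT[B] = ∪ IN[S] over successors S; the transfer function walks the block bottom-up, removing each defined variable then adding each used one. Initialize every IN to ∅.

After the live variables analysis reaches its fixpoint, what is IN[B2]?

Per-block solution:
  B0:   IN={c, d, e}   OUT={b, c, d, e}
  B1:   IN={b, c, d, e}   OUT={b, c, d, e}
  B2:   IN={b, c, e}   OUT={b, c, d, e}
  B3:   IN={b, c, d, e}   OUT={b, c, d, e}
  B4:   IN={b, c, d, e}   OUT={b, c, d, e}
  B5:   IN={b, c, d}   OUT={a, b, c, e}
  B6:   IN={a, b, c, e}   OUT={a, c, e}
  B7:   IN={a, c, e}   OUT={c, e}
  B8:   IN={c, e}   OUT={}

Merge at B2: OUT[B2] = IN[B3] ⊔ IN[B4] = {b, c, d, e}
Applying B2's transfer function to that OUT value gives IN[B2] (row B2 above).

Answer: {b, c, e}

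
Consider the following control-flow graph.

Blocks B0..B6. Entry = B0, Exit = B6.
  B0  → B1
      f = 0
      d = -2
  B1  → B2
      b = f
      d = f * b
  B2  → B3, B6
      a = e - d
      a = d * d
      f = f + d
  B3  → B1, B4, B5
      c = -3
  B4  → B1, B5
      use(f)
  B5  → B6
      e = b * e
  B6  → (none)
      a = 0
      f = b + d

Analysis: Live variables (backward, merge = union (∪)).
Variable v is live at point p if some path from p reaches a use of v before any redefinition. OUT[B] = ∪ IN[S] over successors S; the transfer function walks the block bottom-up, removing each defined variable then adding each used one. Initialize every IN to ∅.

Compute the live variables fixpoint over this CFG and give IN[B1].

Converged values:
  B0:  IN={e}  OUT={e, f}
  B1:  IN={e, f}  OUT={b, d, e, f}
  B2:  IN={b, d, e, f}  OUT={b, d, e, f}
  B3:  IN={b, d, e, f}  OUT={b, d, e, f}
  B4:  IN={b, d, e, f}  OUT={b, d, e, f}
  B5:  IN={b, d, e}  OUT={b, d}
  B6:  IN={b, d}  OUT={}

Merge at B1: OUT[B1] = IN[B2] = {b, d, e, f}
Applying B1's transfer function to that OUT value gives IN[B1] (row B1 above).

Answer: {e, f}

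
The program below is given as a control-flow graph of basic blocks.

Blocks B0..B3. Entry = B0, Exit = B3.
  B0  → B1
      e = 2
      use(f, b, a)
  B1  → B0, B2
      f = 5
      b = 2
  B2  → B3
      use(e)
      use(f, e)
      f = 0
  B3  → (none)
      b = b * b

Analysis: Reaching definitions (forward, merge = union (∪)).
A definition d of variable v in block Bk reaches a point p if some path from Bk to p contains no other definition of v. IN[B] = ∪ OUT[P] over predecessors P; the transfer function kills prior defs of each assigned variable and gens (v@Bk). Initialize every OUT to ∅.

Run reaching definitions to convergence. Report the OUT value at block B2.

Fixpoint table:
  B0:  IN={b@B1, e@B0, f@B1}  OUT={b@B1, e@B0, f@B1}
  B1:  IN={b@B1, e@B0, f@B1}  OUT={b@B1, e@B0, f@B1}
  B2:  IN={b@B1, e@B0, f@B1}  OUT={b@B1, e@B0, f@B2}
  B3:  IN={b@B1, e@B0, f@B2}  OUT={b@B3, e@B0, f@B2}

Merge at B2: IN[B2] = OUT[B1] = {b@B1, e@B0, f@B1}
Applying B2's transfer function to that IN value gives OUT[B2] (row B2 above).

Answer: {b@B1, e@B0, f@B2}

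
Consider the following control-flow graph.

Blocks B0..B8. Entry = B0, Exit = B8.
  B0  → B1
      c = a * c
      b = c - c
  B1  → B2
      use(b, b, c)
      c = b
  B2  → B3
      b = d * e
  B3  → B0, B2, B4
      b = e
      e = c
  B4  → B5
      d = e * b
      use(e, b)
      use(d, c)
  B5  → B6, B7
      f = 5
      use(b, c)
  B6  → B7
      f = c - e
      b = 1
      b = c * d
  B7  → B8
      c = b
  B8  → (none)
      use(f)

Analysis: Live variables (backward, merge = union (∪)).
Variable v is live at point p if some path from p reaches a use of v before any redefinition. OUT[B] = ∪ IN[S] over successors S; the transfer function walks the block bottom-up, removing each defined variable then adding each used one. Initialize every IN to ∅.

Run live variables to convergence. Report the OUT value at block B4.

Answer: {b, c, d, e}

Derivation:
Per-block solution:
  B0:   IN={a, c, d, e}   OUT={a, b, c, d, e}
  B1:   IN={a, b, c, d, e}   OUT={a, c, d, e}
  B2:   IN={a, c, d, e}   OUT={a, c, d, e}
  B3:   IN={a, c, d, e}   OUT={a, b, c, d, e}
  B4:   IN={b, c, e}   OUT={b, c, d, e}
  B5:   IN={b, c, d, e}   OUT={b, c, d, e, f}
  B6:   IN={c, d, e}   OUT={b, f}
  B7:   IN={b, f}   OUT={f}
  B8:   IN={f}   OUT={}

Merge at B4: OUT[B4] = IN[B5] = {b, c, d, e}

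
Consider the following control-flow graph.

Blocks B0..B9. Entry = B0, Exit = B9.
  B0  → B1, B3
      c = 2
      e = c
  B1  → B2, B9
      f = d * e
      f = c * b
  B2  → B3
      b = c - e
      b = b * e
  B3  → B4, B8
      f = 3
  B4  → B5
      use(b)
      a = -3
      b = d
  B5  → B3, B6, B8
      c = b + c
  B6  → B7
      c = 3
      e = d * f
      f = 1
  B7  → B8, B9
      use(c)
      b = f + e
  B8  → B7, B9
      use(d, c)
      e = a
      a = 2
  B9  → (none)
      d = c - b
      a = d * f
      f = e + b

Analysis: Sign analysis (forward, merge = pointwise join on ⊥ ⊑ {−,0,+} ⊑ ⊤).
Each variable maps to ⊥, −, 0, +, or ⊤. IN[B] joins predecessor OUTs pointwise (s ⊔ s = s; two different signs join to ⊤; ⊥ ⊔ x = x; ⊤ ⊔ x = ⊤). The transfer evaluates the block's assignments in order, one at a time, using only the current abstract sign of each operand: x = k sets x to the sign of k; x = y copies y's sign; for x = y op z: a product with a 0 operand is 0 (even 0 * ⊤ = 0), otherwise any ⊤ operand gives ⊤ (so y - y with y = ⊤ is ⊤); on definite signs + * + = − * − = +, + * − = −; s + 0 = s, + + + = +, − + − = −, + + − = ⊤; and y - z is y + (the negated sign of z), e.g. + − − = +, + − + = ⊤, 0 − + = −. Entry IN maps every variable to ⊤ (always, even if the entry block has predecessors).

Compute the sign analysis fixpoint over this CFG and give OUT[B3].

Answer: {a: ⊤, b: ⊤, c: ⊤, d: ⊤, e: +, f: +}

Trace:
Converged values:
  B0:   IN=(all ⊤)   OUT={c:+, e:+; rest ⊤}
  B1:   IN={c:+, e:+; rest ⊤}   OUT={c:+, e:+; rest ⊤}
  B2:   IN={c:+, e:+; rest ⊤}   OUT={c:+, e:+; rest ⊤}
  B3:   IN={e:+; rest ⊤}   OUT={e:+, f:+; rest ⊤}
  B4:   IN={e:+, f:+; rest ⊤}   OUT={a:-, e:+, f:+; rest ⊤}
  B5:   IN={a:-, e:+, f:+; rest ⊤}   OUT={a:-, e:+, f:+; rest ⊤}
  B6:   IN={a:-, e:+, f:+; rest ⊤}   OUT={a:-, c:+, f:+; rest ⊤}
  B7:   IN={f:+; rest ⊤}   OUT={f:+; rest ⊤}
  B8:   IN={f:+; rest ⊤}   OUT={a:+, f:+; rest ⊤}
  B9:   IN=(all ⊤)   OUT=(all ⊤)

Merge at B3: IN[B3] = OUT[B0] ⊔ OUT[B2] ⊔ OUT[B5] = {a: ⊤, b: ⊤, c: ⊤, d: ⊤, e: +, f: ⊤}
Applying B3's transfer function to that IN value gives OUT[B3] (row B3 above).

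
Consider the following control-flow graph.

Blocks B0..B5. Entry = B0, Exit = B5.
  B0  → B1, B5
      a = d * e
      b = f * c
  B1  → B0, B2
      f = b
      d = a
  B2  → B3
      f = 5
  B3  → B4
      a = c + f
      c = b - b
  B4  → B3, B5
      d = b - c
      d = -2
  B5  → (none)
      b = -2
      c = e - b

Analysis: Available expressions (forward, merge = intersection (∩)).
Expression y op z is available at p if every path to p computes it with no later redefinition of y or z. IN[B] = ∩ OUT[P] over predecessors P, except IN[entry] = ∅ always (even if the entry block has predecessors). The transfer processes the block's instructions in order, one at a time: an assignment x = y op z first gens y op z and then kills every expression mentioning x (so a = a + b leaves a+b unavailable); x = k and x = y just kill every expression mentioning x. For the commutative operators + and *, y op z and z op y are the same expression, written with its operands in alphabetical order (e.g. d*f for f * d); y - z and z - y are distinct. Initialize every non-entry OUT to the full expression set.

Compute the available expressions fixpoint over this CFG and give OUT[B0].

Answer: {c*f, d*e}

Derivation:
Fixpoint table:
  B0:  IN={}  OUT={c*f, d*e}
  B1:  IN={c*f, d*e}  OUT={}
  B2:  IN={}  OUT={}
  B3:  IN={}  OUT={b-b}
  B4:  IN={b-b}  OUT={b-b, b-c}
  B5:  IN={}  OUT={e-b}

Merge at B0 (entry node, so the boundary value {} is joined with the incoming edge(s)): IN[B0] = {} ∩ OUT[B1] = {}
Applying B0's transfer function to that IN value gives OUT[B0] (row B0 above).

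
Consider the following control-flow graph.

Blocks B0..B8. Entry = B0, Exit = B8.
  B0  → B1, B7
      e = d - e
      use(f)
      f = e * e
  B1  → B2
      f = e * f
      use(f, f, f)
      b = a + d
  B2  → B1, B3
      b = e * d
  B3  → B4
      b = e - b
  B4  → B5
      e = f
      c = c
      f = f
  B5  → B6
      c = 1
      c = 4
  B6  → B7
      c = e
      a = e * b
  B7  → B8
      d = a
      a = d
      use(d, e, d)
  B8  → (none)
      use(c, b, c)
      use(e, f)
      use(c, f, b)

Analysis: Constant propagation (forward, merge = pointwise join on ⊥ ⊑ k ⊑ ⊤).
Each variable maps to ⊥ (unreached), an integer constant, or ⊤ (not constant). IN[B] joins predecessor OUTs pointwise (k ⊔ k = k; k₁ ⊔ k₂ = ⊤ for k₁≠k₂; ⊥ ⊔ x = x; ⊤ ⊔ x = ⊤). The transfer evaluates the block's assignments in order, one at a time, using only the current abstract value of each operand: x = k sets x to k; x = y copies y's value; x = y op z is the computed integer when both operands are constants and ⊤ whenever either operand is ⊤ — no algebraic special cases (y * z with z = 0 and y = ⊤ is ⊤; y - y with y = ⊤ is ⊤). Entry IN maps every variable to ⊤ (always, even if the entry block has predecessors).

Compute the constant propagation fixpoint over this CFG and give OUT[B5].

Per-block solution:
  B0:   IN=(all ⊤)   OUT=(all ⊤)
  B1:   IN=(all ⊤)   OUT=(all ⊤)
  B2:   IN=(all ⊤)   OUT=(all ⊤)
  B3:   IN=(all ⊤)   OUT=(all ⊤)
  B4:   IN=(all ⊤)   OUT=(all ⊤)
  B5:   IN=(all ⊤)   OUT={c:4; rest ⊤}
  B6:   IN={c:4; rest ⊤}   OUT=(all ⊤)
  B7:   IN=(all ⊤)   OUT=(all ⊤)
  B8:   IN=(all ⊤)   OUT=(all ⊤)

Merge at B5: IN[B5] = OUT[B4] = {a: ⊤, b: ⊤, c: ⊤, d: ⊤, e: ⊤, f: ⊤}
Applying B5's transfer function to that IN value gives OUT[B5] (row B5 above).

Answer: {a: ⊤, b: ⊤, c: 4, d: ⊤, e: ⊤, f: ⊤}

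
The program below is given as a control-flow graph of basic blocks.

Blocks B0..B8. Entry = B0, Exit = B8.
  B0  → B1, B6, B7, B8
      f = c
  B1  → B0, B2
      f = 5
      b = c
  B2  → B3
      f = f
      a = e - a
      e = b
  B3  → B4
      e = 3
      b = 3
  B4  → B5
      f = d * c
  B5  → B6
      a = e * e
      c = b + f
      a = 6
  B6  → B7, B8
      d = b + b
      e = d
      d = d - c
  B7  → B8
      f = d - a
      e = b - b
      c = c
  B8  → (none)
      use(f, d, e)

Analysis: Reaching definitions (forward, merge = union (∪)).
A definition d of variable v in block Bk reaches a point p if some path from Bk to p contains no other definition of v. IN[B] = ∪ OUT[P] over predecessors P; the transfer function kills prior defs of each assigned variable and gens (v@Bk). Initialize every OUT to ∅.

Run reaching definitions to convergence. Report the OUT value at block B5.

Per-block solution:
  B0:   IN={b@B1, f@B1}   OUT={b@B1, f@B0}
  B1:   IN={b@B1, f@B0}   OUT={b@B1, f@B1}
  B2:   IN={b@B1, f@B1}   OUT={a@B2, b@B1, e@B2, f@B2}
  B3:   IN={a@B2, b@B1, e@B2, f@B2}   OUT={a@B2, b@B3, e@B3, f@B2}
  B4:   IN={a@B2, b@B3, e@B3, f@B2}   OUT={a@B2, b@B3, e@B3, f@B4}
  B5:   IN={a@B2, b@B3, e@B3, f@B4}   OUT={a@B5, b@B3, c@B5, e@B3, f@B4}
  B6:   IN={a@B5, b@B1, b@B3, c@B5, e@B3, f@B0, f@B4}   OUT={a@B5, b@B1, b@B3, c@B5, d@B6, e@B6, f@B0, f@B4}
  B7:   IN={a@B5, b@B1, b@B3, c@B5, d@B6, e@B6, f@B0, f@B4}   OUT={a@B5, b@B1, b@B3, c@B7, d@B6, e@B7, f@B7}
  B8:   IN={a@B5, b@B1, b@B3, c@B5, c@B7, d@B6, e@B6, e@B7, f@B0, f@B4, f@B7}   OUT={a@B5, b@B1, b@B3, c@B5, c@B7, d@B6, e@B6, e@B7, f@B0, f@B4, f@B7}

Merge at B5: IN[B5] = OUT[B4] = {a@B2, b@B3, e@B3, f@B4}
Applying B5's transfer function to that IN value gives OUT[B5] (row B5 above).

Answer: {a@B5, b@B3, c@B5, e@B3, f@B4}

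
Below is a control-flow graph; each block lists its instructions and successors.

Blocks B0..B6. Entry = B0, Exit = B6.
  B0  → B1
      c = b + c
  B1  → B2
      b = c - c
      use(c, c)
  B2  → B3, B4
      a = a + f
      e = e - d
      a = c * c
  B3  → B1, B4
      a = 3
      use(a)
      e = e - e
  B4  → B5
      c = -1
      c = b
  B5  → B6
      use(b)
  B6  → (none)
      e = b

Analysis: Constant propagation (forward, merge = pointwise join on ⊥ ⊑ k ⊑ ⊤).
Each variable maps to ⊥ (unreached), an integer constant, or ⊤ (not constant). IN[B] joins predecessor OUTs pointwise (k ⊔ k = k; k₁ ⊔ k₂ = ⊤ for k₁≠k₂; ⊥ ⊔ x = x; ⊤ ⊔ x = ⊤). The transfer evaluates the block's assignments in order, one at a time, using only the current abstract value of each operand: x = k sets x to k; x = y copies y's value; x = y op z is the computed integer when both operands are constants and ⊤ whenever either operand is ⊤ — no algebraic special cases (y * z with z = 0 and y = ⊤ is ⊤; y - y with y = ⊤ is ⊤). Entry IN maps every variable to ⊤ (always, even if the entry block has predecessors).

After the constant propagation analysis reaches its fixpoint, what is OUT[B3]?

Answer: {a: 3, b: ⊤, c: ⊤, d: ⊤, e: ⊤, f: ⊤}

Trace:
Fixpoint table:
  B0:   IN=(all ⊤)   OUT=(all ⊤)
  B1:   IN=(all ⊤)   OUT=(all ⊤)
  B2:   IN=(all ⊤)   OUT=(all ⊤)
  B3:   IN=(all ⊤)   OUT={a:3; rest ⊤}
  B4:   IN=(all ⊤)   OUT=(all ⊤)
  B5:   IN=(all ⊤)   OUT=(all ⊤)
  B6:   IN=(all ⊤)   OUT=(all ⊤)

Merge at B3: IN[B3] = OUT[B2] = {a: ⊤, b: ⊤, c: ⊤, d: ⊤, e: ⊤, f: ⊤}
Applying B3's transfer function to that IN value gives OUT[B3] (row B3 above).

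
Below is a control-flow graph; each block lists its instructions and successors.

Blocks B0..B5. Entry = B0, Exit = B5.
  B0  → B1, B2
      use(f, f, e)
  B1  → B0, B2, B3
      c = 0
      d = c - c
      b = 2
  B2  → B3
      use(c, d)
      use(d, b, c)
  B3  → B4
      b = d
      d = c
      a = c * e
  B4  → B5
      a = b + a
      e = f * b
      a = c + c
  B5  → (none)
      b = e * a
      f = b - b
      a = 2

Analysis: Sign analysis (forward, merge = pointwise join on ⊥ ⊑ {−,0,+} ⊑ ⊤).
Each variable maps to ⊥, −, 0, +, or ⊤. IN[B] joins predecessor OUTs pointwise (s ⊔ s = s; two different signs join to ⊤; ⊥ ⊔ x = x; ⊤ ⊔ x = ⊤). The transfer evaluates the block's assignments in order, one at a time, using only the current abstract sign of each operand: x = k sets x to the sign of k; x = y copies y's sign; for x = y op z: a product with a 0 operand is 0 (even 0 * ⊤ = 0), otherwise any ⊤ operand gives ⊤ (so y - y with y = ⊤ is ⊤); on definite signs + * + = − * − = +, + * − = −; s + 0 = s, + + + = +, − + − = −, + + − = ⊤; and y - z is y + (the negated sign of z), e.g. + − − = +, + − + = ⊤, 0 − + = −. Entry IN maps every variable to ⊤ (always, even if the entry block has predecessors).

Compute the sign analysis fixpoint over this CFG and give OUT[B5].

Answer: {a: +, b: ⊤, c: ⊤, d: ⊤, e: ⊤, f: ⊤}

Trace:
Fixpoint table:
  B0:   IN=(all ⊤)   OUT=(all ⊤)
  B1:   IN=(all ⊤)   OUT={b:+, c:0, d:0; rest ⊤}
  B2:   IN=(all ⊤)   OUT=(all ⊤)
  B3:   IN=(all ⊤)   OUT=(all ⊤)
  B4:   IN=(all ⊤)   OUT=(all ⊤)
  B5:   IN=(all ⊤)   OUT={a:+; rest ⊤}

Merge at B5: IN[B5] = OUT[B4] = {a: ⊤, b: ⊤, c: ⊤, d: ⊤, e: ⊤, f: ⊤}
Applying B5's transfer function to that IN value gives OUT[B5] (row B5 above).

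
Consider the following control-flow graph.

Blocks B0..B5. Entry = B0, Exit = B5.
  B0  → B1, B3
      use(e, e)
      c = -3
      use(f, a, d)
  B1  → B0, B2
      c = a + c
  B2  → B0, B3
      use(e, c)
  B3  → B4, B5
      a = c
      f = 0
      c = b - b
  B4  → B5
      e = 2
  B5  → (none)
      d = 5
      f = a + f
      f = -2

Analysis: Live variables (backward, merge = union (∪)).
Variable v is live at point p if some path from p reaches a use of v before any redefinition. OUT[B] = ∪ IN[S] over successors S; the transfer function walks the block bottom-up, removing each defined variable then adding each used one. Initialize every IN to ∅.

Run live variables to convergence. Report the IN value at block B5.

Answer: {a, f}

Derivation:
Converged values:
  B0:   IN={a, b, d, e, f}   OUT={a, b, c, d, e, f}
  B1:   IN={a, b, c, d, e, f}   OUT={a, b, c, d, e, f}
  B2:   IN={a, b, c, d, e, f}   OUT={a, b, c, d, e, f}
  B3:   IN={b, c}   OUT={a, f}
  B4:   IN={a, f}   OUT={a, f}
  B5:   IN={a, f}   OUT={}

B5 is the boundary node: OUT[B5] = {}
Applying B5's transfer function to that OUT value gives IN[B5] (row B5 above).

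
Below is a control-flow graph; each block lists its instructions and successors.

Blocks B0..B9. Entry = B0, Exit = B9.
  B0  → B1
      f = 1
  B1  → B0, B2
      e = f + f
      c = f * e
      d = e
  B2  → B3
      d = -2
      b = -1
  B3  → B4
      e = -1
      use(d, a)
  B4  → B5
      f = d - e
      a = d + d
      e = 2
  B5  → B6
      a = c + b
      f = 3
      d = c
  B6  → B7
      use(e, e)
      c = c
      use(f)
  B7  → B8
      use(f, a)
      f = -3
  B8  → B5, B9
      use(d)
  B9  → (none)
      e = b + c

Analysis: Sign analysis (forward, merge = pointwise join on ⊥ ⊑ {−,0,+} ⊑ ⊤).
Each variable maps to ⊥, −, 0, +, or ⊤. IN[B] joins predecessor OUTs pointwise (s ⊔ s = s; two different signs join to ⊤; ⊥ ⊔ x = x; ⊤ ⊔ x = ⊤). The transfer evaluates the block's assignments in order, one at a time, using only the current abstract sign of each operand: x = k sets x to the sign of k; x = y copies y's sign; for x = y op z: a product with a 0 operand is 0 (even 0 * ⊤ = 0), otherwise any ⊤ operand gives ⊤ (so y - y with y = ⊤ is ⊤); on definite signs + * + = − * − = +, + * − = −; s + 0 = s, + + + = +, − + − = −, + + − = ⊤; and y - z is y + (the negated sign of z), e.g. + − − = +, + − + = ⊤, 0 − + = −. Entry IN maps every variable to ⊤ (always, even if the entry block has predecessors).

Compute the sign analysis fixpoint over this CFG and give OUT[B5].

Answer: {a: ⊤, b: -, c: +, d: +, e: +, f: +}

Trace:
Fixpoint table:
  B0:   IN=(all ⊤)   OUT={f:+; rest ⊤}
  B1:   IN={f:+; rest ⊤}   OUT={c:+, d:+, e:+, f:+; rest ⊤}
  B2:   IN={c:+, d:+, e:+, f:+; rest ⊤}   OUT={b:-, c:+, d:-, e:+, f:+; rest ⊤}
  B3:   IN={b:-, c:+, d:-, e:+, f:+; rest ⊤}   OUT={b:-, c:+, d:-, e:-, f:+; rest ⊤}
  B4:   IN={b:-, c:+, d:-, e:-, f:+; rest ⊤}   OUT={a:-, b:-, c:+, d:-, e:+; rest ⊤}
  B5:   IN={b:-, c:+, e:+; rest ⊤}   OUT={b:-, c:+, d:+, e:+, f:+; rest ⊤}
  B6:   IN={b:-, c:+, d:+, e:+, f:+; rest ⊤}   OUT={b:-, c:+, d:+, e:+, f:+; rest ⊤}
  B7:   IN={b:-, c:+, d:+, e:+, f:+; rest ⊤}   OUT={b:-, c:+, d:+, e:+, f:-; rest ⊤}
  B8:   IN={b:-, c:+, d:+, e:+, f:-; rest ⊤}   OUT={b:-, c:+, d:+, e:+, f:-; rest ⊤}
  B9:   IN={b:-, c:+, d:+, e:+, f:-; rest ⊤}   OUT={b:-, c:+, d:+, f:-; rest ⊤}

Merge at B5: IN[B5] = OUT[B4] ⊔ OUT[B8] = {a: ⊤, b: -, c: +, d: ⊤, e: +, f: ⊤}
Applying B5's transfer function to that IN value gives OUT[B5] (row B5 above).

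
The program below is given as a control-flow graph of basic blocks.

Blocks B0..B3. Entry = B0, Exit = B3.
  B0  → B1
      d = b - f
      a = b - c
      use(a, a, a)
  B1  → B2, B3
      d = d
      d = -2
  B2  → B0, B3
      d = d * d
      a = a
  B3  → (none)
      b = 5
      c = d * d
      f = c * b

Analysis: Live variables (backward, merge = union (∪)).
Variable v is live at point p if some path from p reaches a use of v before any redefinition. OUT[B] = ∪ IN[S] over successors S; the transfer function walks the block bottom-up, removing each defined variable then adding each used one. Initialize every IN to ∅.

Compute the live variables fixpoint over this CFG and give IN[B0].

Per-block solution:
  B0:  IN={b, c, f}  OUT={a, b, c, d, f}
  B1:  IN={a, b, c, d, f}  OUT={a, b, c, d, f}
  B2:  IN={a, b, c, d, f}  OUT={b, c, d, f}
  B3:  IN={d}  OUT={}

Merge at B0: OUT[B0] = IN[B1] = {a, b, c, d, f}
Applying B0's transfer function to that OUT value gives IN[B0] (row B0 above).

Answer: {b, c, f}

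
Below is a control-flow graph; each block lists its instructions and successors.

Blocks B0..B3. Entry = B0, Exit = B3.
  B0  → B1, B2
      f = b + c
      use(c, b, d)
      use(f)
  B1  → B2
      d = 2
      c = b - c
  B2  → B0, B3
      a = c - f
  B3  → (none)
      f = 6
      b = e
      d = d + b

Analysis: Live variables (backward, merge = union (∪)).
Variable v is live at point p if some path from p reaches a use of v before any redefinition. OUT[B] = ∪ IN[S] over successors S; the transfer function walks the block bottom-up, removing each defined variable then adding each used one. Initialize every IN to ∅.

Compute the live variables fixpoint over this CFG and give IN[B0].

Answer: {b, c, d, e}

Working:
Per-block solution:
  B0: | IN={b, c, d, e} | OUT={b, c, d, e, f}
  B1: | IN={b, c, e, f} | OUT={b, c, d, e, f}
  B2: | IN={b, c, d, e, f} | OUT={b, c, d, e}
  B3: | IN={d, e} | OUT={}

Merge at B0: OUT[B0] = IN[B1] ⊔ IN[B2] = {b, c, d, e, f}
Applying B0's transfer function to that OUT value gives IN[B0] (row B0 above).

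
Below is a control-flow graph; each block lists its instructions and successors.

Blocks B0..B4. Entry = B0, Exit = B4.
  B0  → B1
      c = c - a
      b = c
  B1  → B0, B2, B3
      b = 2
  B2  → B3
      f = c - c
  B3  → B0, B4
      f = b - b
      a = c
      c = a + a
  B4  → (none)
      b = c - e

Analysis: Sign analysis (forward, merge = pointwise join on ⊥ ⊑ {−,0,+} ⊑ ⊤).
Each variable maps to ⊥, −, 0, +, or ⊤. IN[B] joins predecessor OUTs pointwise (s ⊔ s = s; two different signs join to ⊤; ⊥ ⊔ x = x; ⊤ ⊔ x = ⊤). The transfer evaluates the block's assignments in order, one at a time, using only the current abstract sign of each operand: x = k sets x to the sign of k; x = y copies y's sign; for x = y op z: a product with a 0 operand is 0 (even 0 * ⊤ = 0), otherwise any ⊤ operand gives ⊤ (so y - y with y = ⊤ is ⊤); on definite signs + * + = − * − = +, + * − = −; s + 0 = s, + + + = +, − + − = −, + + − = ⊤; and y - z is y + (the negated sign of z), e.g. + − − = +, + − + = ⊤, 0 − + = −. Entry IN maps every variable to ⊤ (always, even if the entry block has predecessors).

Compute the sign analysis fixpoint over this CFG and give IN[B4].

Converged values:
  B0:   IN=(all ⊤)   OUT=(all ⊤)
  B1:   IN=(all ⊤)   OUT={b:+; rest ⊤}
  B2:   IN={b:+; rest ⊤}   OUT={b:+; rest ⊤}
  B3:   IN={b:+; rest ⊤}   OUT={b:+; rest ⊤}
  B4:   IN={b:+; rest ⊤}   OUT=(all ⊤)

Merge at B4: IN[B4] = OUT[B3] = {a: ⊤, b: +, c: ⊤, d: ⊤, e: ⊤, f: ⊤}

Answer: {a: ⊤, b: +, c: ⊤, d: ⊤, e: ⊤, f: ⊤}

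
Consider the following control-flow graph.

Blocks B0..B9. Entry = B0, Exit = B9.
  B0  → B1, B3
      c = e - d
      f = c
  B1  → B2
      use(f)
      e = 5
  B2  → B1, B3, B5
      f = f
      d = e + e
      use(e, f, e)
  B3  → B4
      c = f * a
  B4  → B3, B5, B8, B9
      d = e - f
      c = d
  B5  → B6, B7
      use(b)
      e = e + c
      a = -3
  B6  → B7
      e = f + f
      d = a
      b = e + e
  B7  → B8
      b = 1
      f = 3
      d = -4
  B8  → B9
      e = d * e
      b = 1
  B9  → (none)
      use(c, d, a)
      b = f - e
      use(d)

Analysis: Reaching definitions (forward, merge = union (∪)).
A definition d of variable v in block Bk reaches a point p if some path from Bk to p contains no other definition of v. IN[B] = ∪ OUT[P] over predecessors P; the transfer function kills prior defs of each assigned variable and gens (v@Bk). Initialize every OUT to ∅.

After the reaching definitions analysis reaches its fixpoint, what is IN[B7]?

Converged values:
  B0: | IN={} | OUT={c@B0, f@B0}
  B1: | IN={c@B0, d@B2, e@B1, f@B0, f@B2} | OUT={c@B0, d@B2, e@B1, f@B0, f@B2}
  B2: | IN={c@B0, d@B2, e@B1, f@B0, f@B2} | OUT={c@B0, d@B2, e@B1, f@B2}
  B3: | IN={c@B0, c@B4, d@B2, d@B4, e@B1, f@B0, f@B2} | OUT={c@B3, d@B2, d@B4, e@B1, f@B0, f@B2}
  B4: | IN={c@B3, d@B2, d@B4, e@B1, f@B0, f@B2} | OUT={c@B4, d@B4, e@B1, f@B0, f@B2}
  B5: | IN={c@B0, c@B4, d@B2, d@B4, e@B1, f@B0, f@B2} | OUT={a@B5, c@B0, c@B4, d@B2, d@B4, e@B5, f@B0, f@B2}
  B6: | IN={a@B5, c@B0, c@B4, d@B2, d@B4, e@B5, f@B0, f@B2} | OUT={a@B5, b@B6, c@B0, c@B4, d@B6, e@B6, f@B0, f@B2}
  B7: | IN={a@B5, b@B6, c@B0, c@B4, d@B2, d@B4, d@B6, e@B5, e@B6, f@B0, f@B2} | OUT={a@B5, b@B7, c@B0, c@B4, d@B7, e@B5, e@B6, f@B7}
  B8: | IN={a@B5, b@B7, c@B0, c@B4, d@B4, d@B7, e@B1, e@B5, e@B6, f@B0, f@B2, f@B7} | OUT={a@B5, b@B8, c@B0, c@B4, d@B4, d@B7, e@B8, f@B0, f@B2, f@B7}
  B9: | IN={a@B5, b@B8, c@B0, c@B4, d@B4, d@B7, e@B1, e@B8, f@B0, f@B2, f@B7} | OUT={a@B5, b@B9, c@B0, c@B4, d@B4, d@B7, e@B1, e@B8, f@B0, f@B2, f@B7}

Merge at B7: IN[B7] = OUT[B5] ⊔ OUT[B6] = {a@B5, b@B6, c@B0, c@B4, d@B2, d@B4, d@B6, e@B5, e@B6, f@B0, f@B2}

Answer: {a@B5, b@B6, c@B0, c@B4, d@B2, d@B4, d@B6, e@B5, e@B6, f@B0, f@B2}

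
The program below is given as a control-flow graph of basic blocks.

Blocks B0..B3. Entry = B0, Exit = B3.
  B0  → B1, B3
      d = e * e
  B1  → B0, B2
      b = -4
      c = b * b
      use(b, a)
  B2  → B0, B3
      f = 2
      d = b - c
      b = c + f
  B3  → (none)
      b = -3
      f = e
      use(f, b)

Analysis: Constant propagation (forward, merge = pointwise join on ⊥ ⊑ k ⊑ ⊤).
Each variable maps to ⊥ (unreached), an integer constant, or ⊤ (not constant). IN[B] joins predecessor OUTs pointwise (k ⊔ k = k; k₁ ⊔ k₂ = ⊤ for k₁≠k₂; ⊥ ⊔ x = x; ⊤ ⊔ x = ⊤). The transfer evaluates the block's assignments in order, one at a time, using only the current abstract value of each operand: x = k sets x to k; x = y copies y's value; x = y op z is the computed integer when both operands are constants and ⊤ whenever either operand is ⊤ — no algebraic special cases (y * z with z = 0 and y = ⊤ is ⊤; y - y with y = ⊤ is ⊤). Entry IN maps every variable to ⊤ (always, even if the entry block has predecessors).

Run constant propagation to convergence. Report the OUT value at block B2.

Answer: {a: ⊤, b: 18, c: 16, d: -20, e: ⊤, f: 2}

Working:
Converged values:
  B0:  IN=(all ⊤)  OUT=(all ⊤)
  B1:  IN=(all ⊤)  OUT={b:-4, c:16; rest ⊤}
  B2:  IN={b:-4, c:16; rest ⊤}  OUT={b:18, c:16, d:-20, f:2; rest ⊤}
  B3:  IN=(all ⊤)  OUT={b:-3; rest ⊤}

Merge at B2: IN[B2] = OUT[B1] = {a: ⊤, b: -4, c: 16, d: ⊤, e: ⊤, f: ⊤}
Applying B2's transfer function to that IN value gives OUT[B2] (row B2 above).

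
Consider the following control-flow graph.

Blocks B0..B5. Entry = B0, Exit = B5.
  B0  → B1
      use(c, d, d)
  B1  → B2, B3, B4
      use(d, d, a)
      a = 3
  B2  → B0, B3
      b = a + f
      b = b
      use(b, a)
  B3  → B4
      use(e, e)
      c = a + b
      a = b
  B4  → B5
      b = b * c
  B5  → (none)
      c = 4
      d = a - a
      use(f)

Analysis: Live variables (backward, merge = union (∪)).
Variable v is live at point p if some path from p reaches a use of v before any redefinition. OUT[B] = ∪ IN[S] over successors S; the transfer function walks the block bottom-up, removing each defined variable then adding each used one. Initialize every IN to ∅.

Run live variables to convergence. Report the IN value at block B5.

Fixpoint table:
  B0:  IN={a, b, c, d, e, f}  OUT={a, b, c, d, e, f}
  B1:  IN={a, b, c, d, e, f}  OUT={a, b, c, d, e, f}
  B2:  IN={a, c, d, e, f}  OUT={a, b, c, d, e, f}
  B3:  IN={a, b, e, f}  OUT={a, b, c, f}
  B4:  IN={a, b, c, f}  OUT={a, f}
  B5:  IN={a, f}  OUT={}

B5 is the boundary node: OUT[B5] = {}
Applying B5's transfer function to that OUT value gives IN[B5] (row B5 above).

Answer: {a, f}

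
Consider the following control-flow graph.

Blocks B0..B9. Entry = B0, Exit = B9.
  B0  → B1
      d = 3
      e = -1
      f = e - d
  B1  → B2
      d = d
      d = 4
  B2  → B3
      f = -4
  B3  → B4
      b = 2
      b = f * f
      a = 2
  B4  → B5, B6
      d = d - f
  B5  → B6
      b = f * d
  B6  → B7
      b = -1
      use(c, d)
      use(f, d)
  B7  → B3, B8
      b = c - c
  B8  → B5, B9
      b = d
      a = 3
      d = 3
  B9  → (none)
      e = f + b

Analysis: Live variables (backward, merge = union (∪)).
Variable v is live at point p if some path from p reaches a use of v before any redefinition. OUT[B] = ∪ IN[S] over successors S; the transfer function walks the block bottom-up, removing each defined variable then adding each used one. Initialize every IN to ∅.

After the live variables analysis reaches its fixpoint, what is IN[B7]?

Answer: {c, d, f}

Working:
Fixpoint table:
  B0:   IN={c}   OUT={c, d}
  B1:   IN={c, d}   OUT={c, d}
  B2:   IN={c, d}   OUT={c, d, f}
  B3:   IN={c, d, f}   OUT={c, d, f}
  B4:   IN={c, d, f}   OUT={c, d, f}
  B5:   IN={c, d, f}   OUT={c, d, f}
  B6:   IN={c, d, f}   OUT={c, d, f}
  B7:   IN={c, d, f}   OUT={c, d, f}
  B8:   IN={c, d, f}   OUT={b, c, d, f}
  B9:   IN={b, f}   OUT={}

Merge at B7: OUT[B7] = IN[B3] ⊔ IN[B8] = {c, d, f}
Applying B7's transfer function to that OUT value gives IN[B7] (row B7 above).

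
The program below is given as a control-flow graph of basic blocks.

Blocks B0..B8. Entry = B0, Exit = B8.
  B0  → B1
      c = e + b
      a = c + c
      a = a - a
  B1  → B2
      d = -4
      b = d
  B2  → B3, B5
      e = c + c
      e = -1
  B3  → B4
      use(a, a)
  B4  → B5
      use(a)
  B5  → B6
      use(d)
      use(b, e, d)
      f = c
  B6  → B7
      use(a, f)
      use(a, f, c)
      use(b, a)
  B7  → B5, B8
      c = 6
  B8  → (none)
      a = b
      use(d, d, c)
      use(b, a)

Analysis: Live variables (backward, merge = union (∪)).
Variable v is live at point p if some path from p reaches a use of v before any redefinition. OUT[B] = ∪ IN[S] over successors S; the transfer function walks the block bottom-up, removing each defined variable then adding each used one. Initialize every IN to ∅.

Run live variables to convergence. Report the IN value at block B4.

Converged values:
  B0:  IN={b, e}  OUT={a, c}
  B1:  IN={a, c}  OUT={a, b, c, d}
  B2:  IN={a, b, c, d}  OUT={a, b, c, d, e}
  B3:  IN={a, b, c, d, e}  OUT={a, b, c, d, e}
  B4:  IN={a, b, c, d, e}  OUT={a, b, c, d, e}
  B5:  IN={a, b, c, d, e}  OUT={a, b, c, d, e, f}
  B6:  IN={a, b, c, d, e, f}  OUT={a, b, d, e}
  B7:  IN={a, b, d, e}  OUT={a, b, c, d, e}
  B8:  IN={b, c, d}  OUT={}

Merge at B4: OUT[B4] = IN[B5] = {a, b, c, d, e}
Applying B4's transfer function to that OUT value gives IN[B4] (row B4 above).

Answer: {a, b, c, d, e}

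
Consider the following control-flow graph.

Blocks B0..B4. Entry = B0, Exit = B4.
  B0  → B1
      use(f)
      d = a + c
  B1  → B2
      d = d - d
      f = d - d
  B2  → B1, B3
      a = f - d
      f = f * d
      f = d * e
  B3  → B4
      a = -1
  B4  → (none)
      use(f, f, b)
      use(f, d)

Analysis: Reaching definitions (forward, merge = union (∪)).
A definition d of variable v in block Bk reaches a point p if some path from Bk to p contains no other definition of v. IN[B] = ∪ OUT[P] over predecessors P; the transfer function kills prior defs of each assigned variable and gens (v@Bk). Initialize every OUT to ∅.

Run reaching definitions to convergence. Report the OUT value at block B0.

Answer: {d@B0}

Trace:
Converged values:
  B0:   IN={}   OUT={d@B0}
  B1:   IN={a@B2, d@B0, d@B1, f@B2}   OUT={a@B2, d@B1, f@B1}
  B2:   IN={a@B2, d@B1, f@B1}   OUT={a@B2, d@B1, f@B2}
  B3:   IN={a@B2, d@B1, f@B2}   OUT={a@B3, d@B1, f@B2}
  B4:   IN={a@B3, d@B1, f@B2}   OUT={a@B3, d@B1, f@B2}

B0 is the boundary node: IN[B0] = {}
Applying B0's transfer function to that IN value gives OUT[B0] (row B0 above).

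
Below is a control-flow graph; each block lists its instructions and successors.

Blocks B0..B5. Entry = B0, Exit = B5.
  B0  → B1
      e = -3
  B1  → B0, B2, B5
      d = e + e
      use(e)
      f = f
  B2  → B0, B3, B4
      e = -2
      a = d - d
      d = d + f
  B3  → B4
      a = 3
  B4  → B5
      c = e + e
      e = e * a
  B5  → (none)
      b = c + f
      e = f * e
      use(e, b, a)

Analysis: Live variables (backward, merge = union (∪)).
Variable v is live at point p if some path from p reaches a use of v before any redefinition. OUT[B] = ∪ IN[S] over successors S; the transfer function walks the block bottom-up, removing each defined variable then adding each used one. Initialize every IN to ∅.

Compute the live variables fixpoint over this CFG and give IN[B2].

Per-block solution:
  B0:  IN={a, c, f}  OUT={a, c, e, f}
  B1:  IN={a, c, e, f}  OUT={a, c, d, e, f}
  B2:  IN={c, d, f}  OUT={a, c, e, f}
  B3:  IN={e, f}  OUT={a, e, f}
  B4:  IN={a, e, f}  OUT={a, c, e, f}
  B5:  IN={a, c, e, f}  OUT={}

Merge at B2: OUT[B2] = IN[B0] ⊔ IN[B3] ⊔ IN[B4] = {a, c, e, f}
Applying B2's transfer function to that OUT value gives IN[B2] (row B2 above).

Answer: {c, d, f}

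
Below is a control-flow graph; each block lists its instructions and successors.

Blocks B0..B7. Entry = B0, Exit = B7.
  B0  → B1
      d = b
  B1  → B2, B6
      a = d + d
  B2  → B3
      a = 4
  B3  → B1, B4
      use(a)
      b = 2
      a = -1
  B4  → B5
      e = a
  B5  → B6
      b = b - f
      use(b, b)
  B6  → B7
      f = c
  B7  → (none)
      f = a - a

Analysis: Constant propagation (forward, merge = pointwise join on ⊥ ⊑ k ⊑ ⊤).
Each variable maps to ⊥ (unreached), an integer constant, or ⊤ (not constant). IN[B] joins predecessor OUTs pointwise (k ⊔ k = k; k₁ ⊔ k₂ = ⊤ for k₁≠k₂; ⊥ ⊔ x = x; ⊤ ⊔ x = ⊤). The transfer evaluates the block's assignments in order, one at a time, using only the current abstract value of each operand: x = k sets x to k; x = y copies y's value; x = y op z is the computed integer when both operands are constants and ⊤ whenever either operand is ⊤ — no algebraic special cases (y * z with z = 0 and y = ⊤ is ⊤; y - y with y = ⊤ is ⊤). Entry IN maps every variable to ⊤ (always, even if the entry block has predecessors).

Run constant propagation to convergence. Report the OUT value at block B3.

Per-block solution:
  B0: | IN=(all ⊤) | OUT=(all ⊤)
  B1: | IN=(all ⊤) | OUT=(all ⊤)
  B2: | IN=(all ⊤) | OUT={a:4; rest ⊤}
  B3: | IN={a:4; rest ⊤} | OUT={a:-1, b:2; rest ⊤}
  B4: | IN={a:-1, b:2; rest ⊤} | OUT={a:-1, b:2, e:-1; rest ⊤}
  B5: | IN={a:-1, b:2, e:-1; rest ⊤} | OUT={a:-1, e:-1; rest ⊤}
  B6: | IN=(all ⊤) | OUT=(all ⊤)
  B7: | IN=(all ⊤) | OUT=(all ⊤)

Merge at B3: IN[B3] = OUT[B2] = {a: 4, b: ⊤, c: ⊤, d: ⊤, e: ⊤, f: ⊤}
Applying B3's transfer function to that IN value gives OUT[B3] (row B3 above).

Answer: {a: -1, b: 2, c: ⊤, d: ⊤, e: ⊤, f: ⊤}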